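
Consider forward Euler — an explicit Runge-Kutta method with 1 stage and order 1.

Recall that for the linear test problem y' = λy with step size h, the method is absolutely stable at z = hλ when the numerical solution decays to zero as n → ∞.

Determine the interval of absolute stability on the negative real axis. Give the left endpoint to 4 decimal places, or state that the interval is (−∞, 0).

(-2.0000, 0).

Set f=λy, z=hλ:
  order 1, 1-stage ⇒ R(z)=1+z
  (e.g. R(-1.06)=-0.06000, |R|=0.06000)

Find x<0 with |R(x)|<1.
x=-1.06: |R|=0.0600
|R(-2.37)|=1.3700 |R(-2.12)|=1.1200 |R(-1.01)|=0.0100
Bisect:
  x_lo=-2.8820 |R|=1.8820  x_hi=-0.2666 |R|=0.7334
  mid=-1.57428 |R|=0.57428 →hi
  mid=-2.22814 |R|=1.22814 →lo
  mid=-1.90121 |R|=0.90121 →hi
  mid=-2.06467 |R|=1.06467 →lo
  mid=-1.98294 |R|=0.98294 →hi
  mid=-2.02381 |R|=1.02381 →lo
  mid=-2.00337 |R|=1.00337 →lo
  mid=-1.99316 |R|=0.99316 →hi
  mid=-1.99826 |R|=0.99826 →hi
  mid=-2.00082 |R|=1.00082 →lo
  ...
  [-2.00002,-1.99986] ⇒ x*=-2.0000
So |R|<1 on (-2.0000, 0).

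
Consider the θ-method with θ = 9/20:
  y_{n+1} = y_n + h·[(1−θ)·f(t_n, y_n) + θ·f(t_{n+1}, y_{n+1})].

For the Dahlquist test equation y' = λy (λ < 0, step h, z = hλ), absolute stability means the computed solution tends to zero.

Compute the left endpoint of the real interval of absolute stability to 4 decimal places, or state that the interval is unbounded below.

z* = -20.0000.

Set f=λy, z=hλ:
  y_{n+1} = y_n + z·[11/20·y_n + 9/20·y_{n+1}] ⇒ (1 − 9/20z)y_{n+1} = (1 + 11/20z)y_n
  so R(z) = (1 + 11/20z)/(1 − 9/20z).

Boundary: |R(x)|=1, x<0.
x=-0.47: |R|=0.6121
R=−1: 1+11/20x = −1+9/20x ⇒ -1/10x=2 ⇒ x=2/(-1/10)=-20.0000
Confirm numerically:
  x=-19.884: |R|=0.99883 <1
  x=-19.307: |R|=0.99285 <1
  x=-10.535: |R|=0.83513 <1
  x=-8.443: |R|=0.75920 <1
  x=-20.507: |R|=1.00496 >1
  x=-20.502: |R|=1.00491 >1
  x=-20.070: |R|=1.00070 >1
Stable set (-20.0000, 0).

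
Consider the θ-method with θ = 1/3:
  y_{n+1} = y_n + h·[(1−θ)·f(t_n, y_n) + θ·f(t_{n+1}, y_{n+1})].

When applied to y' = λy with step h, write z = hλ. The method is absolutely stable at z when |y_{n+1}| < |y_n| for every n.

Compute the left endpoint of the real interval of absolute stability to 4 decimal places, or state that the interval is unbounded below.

With y'=λy (z=hλ):
  y_{n+1} = y_n + z·[2/3·y_n + 1/3·y_{n+1}] ⇒ (1 − 1/3z)y_{n+1} = (1 + 2/3z)y_n
  R(z) = (1 + 2/3z)/(1 − 1/3z).

Need |R(x)|<1, x<0.
x=-1.45: |R|=0.0225
R=−1: 1+2/3x = −1+1/3x ⇒ -1/3x=2 ⇒ x=2/(-1/3)=-6.0000
Confirm numerically:
  x=-4.173: |R|=0.74529 <1
  x=-3.329: |R|=0.57797 <1
  x=-3.107: |R|=0.52628 <1
  x=-2.989: |R|=0.49724 <1
  x=-6.045: |R|=1.00498 >1
  x=-6.042: |R|=1.00464 >1
Interval (-6.0000, 0).

left endpoint -6.0000.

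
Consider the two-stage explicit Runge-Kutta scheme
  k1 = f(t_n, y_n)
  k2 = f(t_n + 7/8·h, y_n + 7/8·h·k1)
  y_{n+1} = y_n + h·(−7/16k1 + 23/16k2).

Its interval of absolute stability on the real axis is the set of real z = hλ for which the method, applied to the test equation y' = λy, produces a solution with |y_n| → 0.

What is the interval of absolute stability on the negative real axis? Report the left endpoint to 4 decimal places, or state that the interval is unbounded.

With y'=λy (z=hλ):
  k1=λy_n ⇒ h·k1=z·y_n;  k2=λ(1+7/8z)y_n ⇒ h·k2=z(1+7/8z)y_n
  y_{n+1}/y_n = 1 − 7/16z + 23/16z(1+7/8z) = 1 + z + 161/128z²
  so R(z) = 1 + z + 161/128z².

Solve |R(x)|<1 on ℝ⁻.
x=-0.62: |R|=0.8635
R=1: x+161/128x²=0 ⇒ x=−128/161=-0.7950; min R=1−1/(4·161/128)=0.8012>−1
Confirm numerically:
  x=-0.728: |R|=0.93862 <1
  x=-0.687: |R|=0.90665 <1
  x=-0.352: |R|=0.80385 <1
  x=-1.138: |R|=1.49092 >1
  x=-1.077: |R|=1.38197 >1
Stable set (-0.7950, 0).

(-0.7950, 0).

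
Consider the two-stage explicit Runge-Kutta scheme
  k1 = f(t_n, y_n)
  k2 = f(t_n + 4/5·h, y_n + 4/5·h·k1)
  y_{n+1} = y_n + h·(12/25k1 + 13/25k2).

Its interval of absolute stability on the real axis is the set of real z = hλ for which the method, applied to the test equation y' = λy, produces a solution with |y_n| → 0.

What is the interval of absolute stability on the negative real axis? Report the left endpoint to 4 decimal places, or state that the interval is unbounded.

Set f=λy, z=hλ:
  k1=λy_n ⇒ h·k1=z·y_n;  k2=λ(1+4/5z)y_n ⇒ h·k2=z(1+4/5z)y_n
  y_{n+1}/y_n = 1 + 12/25z + 13/25z(1+4/5z) = 1 + z + 52/125z²
  Hence R(z) = 1 + z + 52/125z².

Solve |R(x)|<1 on ℝ⁻.
x=-1.3: |R|=0.4030
R=1: x+52/125x²=0 ⇒ x=−125/52=-2.4038; min R=1−1/(4·52/125)=0.3990>−1
Confirm numerically:
  x=-2.221: |R|=0.83106 <1
  x=-1.615: |R|=0.47002 <1
  x=-1.569: |R|=0.45509 <1
  x=-1.357: |R|=0.40904 <1
  x=-2.982: |R|=1.71721 >1
  x=-2.764: |R|=1.41411 >1
  x=-2.663: |R|=1.28709 >1
Interval (-2.4038, 0).

(-2.4038, 0).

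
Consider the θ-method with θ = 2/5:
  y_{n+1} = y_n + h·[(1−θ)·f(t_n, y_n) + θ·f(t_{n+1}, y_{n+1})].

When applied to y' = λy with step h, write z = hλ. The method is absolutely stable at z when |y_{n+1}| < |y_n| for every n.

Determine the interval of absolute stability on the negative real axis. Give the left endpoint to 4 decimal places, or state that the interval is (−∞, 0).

z∈(-10.0000,0).

With y'=λy (z=hλ):
  y_{n+1} = y_n + z·[3/5·y_n + 2/5·y_{n+1}] ⇒ (1 − 2/5z)y_{n+1} = (1 + 3/5z)y_n
  so R(z) = (1 + 3/5z)/(1 − 2/5z).

Boundary: |R(x)|=1, x<0.
x=-1.36: |R|=0.1192
R=−1: 1+3/5x = −1+2/5x ⇒ -1/5x=2 ⇒ x=2/(-1/5)=-10.0000
Confirm numerically:
  x=-7.883: |R|=0.89805 <1
  x=-5.875: |R|=0.75373 <1
  x=-5.321: |R|=0.70087 <1
  x=-10.467: |R|=1.01801 >1
  x=-10.245: |R|=1.00961 >1
So |R|<1 on (-10.0000, 0).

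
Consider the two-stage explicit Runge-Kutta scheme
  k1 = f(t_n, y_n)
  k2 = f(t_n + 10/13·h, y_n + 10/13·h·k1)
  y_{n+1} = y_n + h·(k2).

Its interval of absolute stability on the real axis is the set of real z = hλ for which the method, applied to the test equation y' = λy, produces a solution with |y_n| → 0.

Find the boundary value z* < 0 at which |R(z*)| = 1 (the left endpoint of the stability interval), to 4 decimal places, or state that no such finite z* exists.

Set f=λy, z=hλ:
  k1=λy_n ⇒ h·k1=z·y_n;  k2=λ(1+10/13z)y_n ⇒ h·k2=z(1+10/13z)y_n
  y_{n+1}/y_n = 1 + z(1+10/13z) = 1 + z + 10/13z²
  R(z) = 1 + z + 10/13z².

Find x<0 with |R(x)|<1.
x=-0.98: |R|=0.7588
R=1: x+10/13x²=0 ⇒ x=−13/10=-1.3000; min R=1−1/(4·10/13)=0.6750>−1
Confirm numerically:
  x=-1.164: |R|=0.87823 <1
  x=-1.160: |R|=0.87508 <1
  x=-0.745: |R|=0.68194 <1
  x=-0.655: |R|=0.67502 <1
  x=-1.897: |R|=1.87116 >1
  x=-1.639: |R|=1.42740 >1
  x=-1.499: |R|=1.22946 >1
So |R|<1 on (-1.3000, 0).

z* = -1.3000.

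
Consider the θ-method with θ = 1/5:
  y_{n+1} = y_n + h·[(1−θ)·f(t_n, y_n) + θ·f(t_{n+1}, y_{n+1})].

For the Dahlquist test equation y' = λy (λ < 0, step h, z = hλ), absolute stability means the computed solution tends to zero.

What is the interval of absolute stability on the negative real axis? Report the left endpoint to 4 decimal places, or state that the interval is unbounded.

z∈(-3.3333,0).

Set f=λy, z=hλ:
  y_{n+1} = y_n + z·[4/5·y_n + 1/5·y_{n+1}] ⇒ (1 − 1/5z)y_{n+1} = (1 + 4/5z)y_n
  Hence R(z) = (1 + 4/5z)/(1 − 1/5z).

Find x<0 with |R(x)|<1.
x=-1.63: |R|=0.2293
R=−1: 1+4/5x = −1+1/5x ⇒ -3/5x=2 ⇒ x=2/(-3/5)=-3.3333
Confirm numerically:
  x=-2.831: |R|=0.80756 <1
  x=-2.204: |R|=0.52971 <1
  x=-2.178: |R|=0.51714 <1
  x=-3.918: |R|=1.19668 >1
  x=-3.904: |R|=1.19227 >1
  x=-3.849: |R|=1.17482 >1
Stable set (-3.3333, 0).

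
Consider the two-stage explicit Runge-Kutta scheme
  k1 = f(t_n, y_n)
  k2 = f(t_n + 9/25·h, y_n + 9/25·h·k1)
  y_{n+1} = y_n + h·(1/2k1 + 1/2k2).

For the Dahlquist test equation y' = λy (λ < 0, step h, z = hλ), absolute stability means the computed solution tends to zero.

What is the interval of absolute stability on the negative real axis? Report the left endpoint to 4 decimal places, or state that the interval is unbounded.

z∈(-5.5556,0).

Test eqn y'=λy, z=hλ:
  k1=λy_n ⇒ h·k1=z·y_n;  k2=λ(1+9/25z)y_n ⇒ h·k2=z(1+9/25z)y_n
  y_{n+1}/y_n = 1 + 1/2z + 1/2z(1+9/25z) = 1 + z + 9/50z²
  Hence R(z) = 1 + z + 9/50z².

Need |R(x)|<1, x<0.
x=-0.74: |R|=0.3586
R=1: x+9/50x²=0 ⇒ x=−50/9=-5.5556; min R=1−1/(4·9/50)=-0.3889>−1
Confirm numerically:
  x=-5.067: |R|=0.55441 <1
  x=-4.599: |R|=0.20814 <1
  x=-3.949: |R|=0.14197 <1
  x=-6.064: |R|=1.55498 >1
  x=-5.609: |R|=1.05396 >1
  x=-5.608: |R|=1.05294 >1
Stable set (-5.5556, 0).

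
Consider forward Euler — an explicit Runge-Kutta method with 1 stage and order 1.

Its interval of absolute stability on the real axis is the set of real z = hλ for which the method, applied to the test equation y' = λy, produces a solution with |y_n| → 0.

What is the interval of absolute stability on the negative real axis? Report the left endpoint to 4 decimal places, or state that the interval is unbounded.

(-2.0000, 0).

On y'=λy, z=hλ:
  order 1, 1-stage ⇒ R(z)=1+z
  (e.g. R(-0.39)=0.61000, |R|=0.61000)

Boundary: |R(x)|=1, x<0.
x=-0.39: |R|=0.6100
|R(-1.62)|=0.6200 |R(-1.38)|=0.3800 |R(-0.69)|=0.3100
Bisect:
  x_lo=-2.3672 |R|=1.3672  x_hi=-0.2759 |R|=0.7241
  mid=-1.32156 |R|=0.32156 →hi
  mid=-1.84436 |R|=0.84436 →hi
  mid=-2.10577 |R|=1.10577 →lo
  mid=-1.97506 |R|=0.97506 →hi
  mid=-2.04041 |R|=1.04041 →lo
  mid=-2.00774 |R|=1.00774 →lo
  mid=-1.99140 |R|=0.99140 →hi
  mid=-1.99957 |R|=0.99957 →hi
  mid=-2.00365 |R|=1.00365 →lo
  mid=-2.00161 |R|=1.00161 →lo
  ...
  [-2.00008,-1.99995] ⇒ x*=-2.0000
So |R|<1 on (-2.0000, 0).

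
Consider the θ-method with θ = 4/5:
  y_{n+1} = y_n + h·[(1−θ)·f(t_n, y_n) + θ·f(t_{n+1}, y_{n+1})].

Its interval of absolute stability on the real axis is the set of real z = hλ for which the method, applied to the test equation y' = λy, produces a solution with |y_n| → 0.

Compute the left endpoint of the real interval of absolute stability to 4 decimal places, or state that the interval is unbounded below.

interval (−∞, 0).

With y'=λy (z=hλ):
  y_{n+1} = y_n + z·[1/5·y_n + 4/5·y_{n+1}] ⇒ (1 − 4/5z)y_{n+1} = (1 + 1/5z)y_n
  so R(z) = (1 + 1/5z)/(1 − 4/5z).

Boundary: |R(x)|=1, x<0.
x=-1.58: |R|=0.3021
x=-2: |R|=0.2308
x=-10: |R|=0.1111
x=-100: |R|=0.2346
θ=4/5≥1/2 ⇒ |1+1/5x|<|1−4/5x| ∀x<0 ⇒ stable on all of ℝ⁻.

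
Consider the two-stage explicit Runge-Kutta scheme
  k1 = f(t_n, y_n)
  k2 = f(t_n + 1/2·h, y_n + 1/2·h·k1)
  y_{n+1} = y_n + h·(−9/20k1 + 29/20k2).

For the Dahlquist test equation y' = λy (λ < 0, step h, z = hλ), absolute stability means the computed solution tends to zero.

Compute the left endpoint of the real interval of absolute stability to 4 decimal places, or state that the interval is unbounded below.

z* = -1.3793.

On y'=λy, z=hλ:
  k1=λy_n ⇒ h·k1=z·y_n;  k2=λ(1+1/2z)y_n ⇒ h·k2=z(1+1/2z)y_n
  y_{n+1}/y_n = 1 − 9/20z + 29/20z(1+1/2z) = 1 + z + 29/40z²
  ⇒ R(z) = 1 + z + 29/40z².

Boundary: |R(x)|=1, x<0.
x=-1.37: |R|=0.9908
R=1: x+29/40x²=0 ⇒ x=−40/29=-1.3793; min R=1−1/(4·29/40)=0.6552>−1
Confirm numerically:
  x=-1.325: |R|=0.94783 <1
  x=-1.059: |R|=0.75407 <1
  x=-0.975: |R|=0.71420 <1
  x=-0.794: |R|=0.66307 <1
  x=-1.707: |R|=1.40554 >1
  x=-1.433: |R|=1.05578 >1
Stable set (-1.3793, 0).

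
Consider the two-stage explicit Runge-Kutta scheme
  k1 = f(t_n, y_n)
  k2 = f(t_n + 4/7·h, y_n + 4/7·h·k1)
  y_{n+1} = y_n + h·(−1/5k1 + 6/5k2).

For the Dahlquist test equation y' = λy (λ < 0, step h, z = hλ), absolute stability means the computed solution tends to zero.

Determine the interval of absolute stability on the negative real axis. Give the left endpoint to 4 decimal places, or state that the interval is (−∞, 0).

Set f=λy, z=hλ:
  k1=λy_n ⇒ h·k1=z·y_n;  k2=λ(1+4/7z)y_n ⇒ h·k2=z(1+4/7z)y_n
  y_{n+1}/y_n = 1 − 1/5z + 6/5z(1+4/7z) = 1 + z + 24/35z²
  so R(z) = 1 + z + 24/35z².

Need |R(x)|<1, x<0.
x=-1.73: |R|=1.3223
R=1: x+24/35x²=0 ⇒ x=−35/24=-1.4583; min R=1−1/(4·24/35)=0.6354>−1
Confirm numerically:
  x=-0.926: |R|=0.66198 <1
  x=-0.829: |R|=0.64225 <1
  x=-0.819: |R|=0.64095 <1
  x=-1.977: |R|=1.70313 >1
  x=-1.809: |R|=1.43499 >1
  x=-1.544: |R|=1.09070 >1
Interval (-1.4583, 0).

(-1.4583, 0).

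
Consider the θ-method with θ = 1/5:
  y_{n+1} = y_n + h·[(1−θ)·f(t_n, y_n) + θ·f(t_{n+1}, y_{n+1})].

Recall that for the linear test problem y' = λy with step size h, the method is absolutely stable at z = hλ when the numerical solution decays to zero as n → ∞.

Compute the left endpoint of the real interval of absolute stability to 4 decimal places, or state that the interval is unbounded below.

z* = -3.3333.

Set f=λy, z=hλ:
  y_{n+1} = y_n + z·[4/5·y_n + 1/5·y_{n+1}] ⇒ (1 − 1/5z)y_{n+1} = (1 + 4/5z)y_n
  ⇒ R(z) = (1 + 4/5z)/(1 − 1/5z).

Solve |R(x)|<1 on ℝ⁻.
x=-0.56: |R|=0.4964
R=−1: 1+4/5x = −1+1/5x ⇒ -3/5x=2 ⇒ x=2/(-3/5)=-3.3333
Confirm numerically:
  x=-2.265: |R|=0.55884 <1
  x=-1.965: |R|=0.41062 <1
  x=-1.646: |R|=0.23834 <1
  x=-1.376: |R|=0.07905 <1
  x=-3.720: |R|=1.13303 >1
  x=-3.575: |R|=1.08455 >1
  x=-3.396: |R|=1.02239 >1
Stable set (-3.3333, 0).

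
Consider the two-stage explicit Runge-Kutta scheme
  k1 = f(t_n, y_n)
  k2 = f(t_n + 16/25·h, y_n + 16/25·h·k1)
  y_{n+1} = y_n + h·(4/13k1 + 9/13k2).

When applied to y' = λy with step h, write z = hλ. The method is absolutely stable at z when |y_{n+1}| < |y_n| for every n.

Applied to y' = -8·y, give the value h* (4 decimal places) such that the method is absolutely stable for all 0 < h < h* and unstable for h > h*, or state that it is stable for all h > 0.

(-2.2569,0); λ=-8 ⇒ h* = (325/144)/8 = 0.2821.

On y'=λy, z=hλ:
  k1=λy_n ⇒ h·k1=z·y_n;  k2=λ(1+16/25z)y_n ⇒ h·k2=z(1+16/25z)y_n
  y_{n+1}/y_n = 1 + 4/13z + 9/13z(1+16/25z) = 1 + z + 144/325z²
  so R(z) = 1 + z + 144/325z².

Find x<0 with |R(x)|<1.
x=-0.86: |R|=0.4677
R=1: x+144/325x²=0 ⇒ x=−325/144=-2.2569; min R=1−1/(4·144/325)=0.4358>−1
Confirm numerically:
  x=-2.005: |R|=0.77618 <1
  x=-1.560: |R|=0.51827 <1
  x=-1.307: |R|=0.44989 <1
  x=-1.168: |R|=0.43646 <1
  x=-2.548: |R|=1.32859 >1
  x=-2.362: |R|=1.10995 >1
  x=-2.329: |R|=1.07436 >1
Interval (-2.2569, 0).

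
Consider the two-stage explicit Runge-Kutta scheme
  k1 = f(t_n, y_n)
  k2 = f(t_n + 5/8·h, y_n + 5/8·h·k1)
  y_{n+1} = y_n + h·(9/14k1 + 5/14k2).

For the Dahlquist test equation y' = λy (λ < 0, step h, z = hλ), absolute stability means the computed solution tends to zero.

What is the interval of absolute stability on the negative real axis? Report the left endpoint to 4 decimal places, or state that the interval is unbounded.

z∈(-4.4800,0).

Set f=λy, z=hλ:
  k1=λy_n ⇒ h·k1=z·y_n;  k2=λ(1+5/8z)y_n ⇒ h·k2=z(1+5/8z)y_n
  y_{n+1}/y_n = 1 + 9/14z + 5/14z(1+5/8z) = 1 + z + 25/112z²
  ⇒ R(z) = 1 + z + 25/112z².

Need |R(x)|<1, x<0.
x=-0.95: |R|=0.2515
R=1: x+25/112x²=0 ⇒ x=−112/25=-4.4800; min R=1−1/(4·25/112)=-0.1200>−1
Confirm numerically:
  x=-3.907: |R|=0.50029 <1
  x=-3.079: |R|=0.03713 <1
  x=-2.764: |R|=0.05871 <1
  x=-2.662: |R|=0.08025 <1
  x=-4.861: |R|=1.41340 >1
  x=-4.686: |R|=1.21547 >1
Interval (-4.4800, 0).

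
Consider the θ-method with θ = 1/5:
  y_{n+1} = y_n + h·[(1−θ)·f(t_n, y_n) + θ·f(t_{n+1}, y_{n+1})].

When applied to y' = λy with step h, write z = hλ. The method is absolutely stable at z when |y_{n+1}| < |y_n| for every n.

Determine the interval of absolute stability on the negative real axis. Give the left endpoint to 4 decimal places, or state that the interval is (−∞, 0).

With y'=λy (z=hλ):
  y_{n+1} = y_n + z·[4/5·y_n + 1/5·y_{n+1}] ⇒ (1 − 1/5z)y_{n+1} = (1 + 4/5z)y_n
  R(z) = (1 + 4/5z)/(1 − 1/5z).

Need |R(x)|<1, x<0.
x=-1.76: |R|=0.3018
R=−1: 1+4/5x = −1+1/5x ⇒ -3/5x=2 ⇒ x=2/(-3/5)=-3.3333
Confirm numerically:
  x=-3.187: |R|=0.94638 <1
  x=-1.564: |R|=0.19135 <1
  x=-1.528: |R|=0.17034 <1
  x=-1.434: |R|=0.11439 <1
  x=-3.532: |R|=1.06985 >1
  x=-3.470: |R|=1.04841 >1
  x=-3.390: |R|=1.02026 >1
Interval (-3.3333, 0).

z∈(-3.3333,0).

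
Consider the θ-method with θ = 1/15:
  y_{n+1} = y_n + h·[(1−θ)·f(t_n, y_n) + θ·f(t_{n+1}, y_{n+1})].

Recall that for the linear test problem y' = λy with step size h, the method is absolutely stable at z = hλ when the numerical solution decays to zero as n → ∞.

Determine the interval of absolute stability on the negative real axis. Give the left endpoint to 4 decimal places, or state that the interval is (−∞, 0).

Set f=λy, z=hλ:
  y_{n+1} = y_n + z·[14/15·y_n + 1/15·y_{n+1}] ⇒ (1 − 1/15z)y_{n+1} = (1 + 14/15z)y_n
  Hence R(z) = (1 + 14/15z)/(1 − 1/15z).

Boundary: |R(x)|=1, x<0.
x=-1.28: |R|=0.1794
R=−1: 1+14/15x = −1+1/15x ⇒ -13/15x=2 ⇒ x=2/(-13/15)=-2.3077
Confirm numerically:
  x=-2.093: |R|=0.83672 <1
  x=-1.478: |R|=0.34543 <1
  x=-1.053: |R|=0.01607 <1
  x=-2.686: |R|=1.27807 >1
  x=-2.630: |R|=1.23766 >1
So |R|<1 on (-2.3077, 0).

(-2.3077, 0).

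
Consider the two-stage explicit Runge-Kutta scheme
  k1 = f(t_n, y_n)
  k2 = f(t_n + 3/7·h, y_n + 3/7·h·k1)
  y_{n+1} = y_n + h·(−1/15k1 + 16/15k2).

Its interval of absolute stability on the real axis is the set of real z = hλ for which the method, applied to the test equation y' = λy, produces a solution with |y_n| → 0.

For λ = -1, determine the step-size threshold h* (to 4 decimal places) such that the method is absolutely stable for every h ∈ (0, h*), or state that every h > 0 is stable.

On y'=λy, z=hλ:
  k1=λy_n ⇒ h·k1=z·y_n;  k2=λ(1+3/7z)y_n ⇒ h·k2=z(1+3/7z)y_n
  y_{n+1}/y_n = 1 − 1/15z + 16/15z(1+3/7z) = 1 + z + 16/35z²
  Hence R(z) = 1 + z + 16/35z².

Boundary: |R(x)|=1, x<0.
x=-0.63: |R|=0.5514
R=1: x+16/35x²=0 ⇒ x=−35/16=-2.1875; min R=1−1/(4·16/35)=0.4531>−1
Confirm numerically:
  x=-1.928: |R|=0.77128 <1
  x=-1.720: |R|=0.63241 <1
  x=-1.447: |R|=0.51017 <1
  x=-0.986: |R|=0.45843 <1
  x=-2.674: |R|=1.59470 >1
  x=-2.632: |R|=1.53482 >1
Interval (-2.1875, 0).

(-2.1875,0); λ=-1 ⇒ h* = (35/16)/1 = 2.1875.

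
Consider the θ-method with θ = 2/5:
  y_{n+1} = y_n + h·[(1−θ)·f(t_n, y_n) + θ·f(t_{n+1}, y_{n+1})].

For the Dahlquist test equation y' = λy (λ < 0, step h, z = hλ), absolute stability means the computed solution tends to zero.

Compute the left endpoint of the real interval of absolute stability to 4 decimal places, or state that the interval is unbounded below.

z* = -10.0000.

On y'=λy, z=hλ:
  y_{n+1} = y_n + z·[3/5·y_n + 2/5·y_{n+1}] ⇒ (1 − 2/5z)y_{n+1} = (1 + 3/5z)y_n
  R(z) = (1 + 3/5z)/(1 − 2/5z).

Need |R(x)|<1, x<0.
x=-1.48: |R|=0.0704
R=−1: 1+3/5x = −1+2/5x ⇒ -1/5x=2 ⇒ x=2/(-1/5)=-10.0000
Confirm numerically:
  x=-5.605: |R|=0.72887 <1
  x=-4.427: |R|=0.59773 <1
  x=-4.261: |R|=0.57558 <1
  x=-10.495: |R|=1.01905 >1
  x=-10.313: |R|=1.01221 >1
  x=-10.120: |R|=1.00475 >1
Stable set (-10.0000, 0).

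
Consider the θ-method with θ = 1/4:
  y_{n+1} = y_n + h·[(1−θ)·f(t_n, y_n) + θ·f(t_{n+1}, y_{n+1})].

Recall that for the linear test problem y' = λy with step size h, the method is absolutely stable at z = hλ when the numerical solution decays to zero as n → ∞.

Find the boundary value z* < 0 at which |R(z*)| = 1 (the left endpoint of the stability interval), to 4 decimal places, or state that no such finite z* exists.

left endpoint -4.0000.

On y'=λy, z=hλ:
  y_{n+1} = y_n + z·[3/4·y_n + 1/4·y_{n+1}] ⇒ (1 − 1/4z)y_{n+1} = (1 + 3/4z)y_n
  ⇒ R(z) = (1 + 3/4z)/(1 − 1/4z).

Need |R(x)|<1, x<0.
x=-1.62: |R|=0.1530
R=−1: 1+3/4x = −1+1/4x ⇒ -1/2x=2 ⇒ x=2/(-1/2)=-4.0000
Confirm numerically:
  x=-3.510: |R|=0.86951 <1
  x=-2.567: |R|=0.56358 <1
  x=-2.365: |R|=0.48625 <1
  x=-4.480: |R|=1.11321 >1
  x=-4.385: |R|=1.09183 >1
  x=-4.308: |R|=1.07415 >1
Interval (-4.0000, 0).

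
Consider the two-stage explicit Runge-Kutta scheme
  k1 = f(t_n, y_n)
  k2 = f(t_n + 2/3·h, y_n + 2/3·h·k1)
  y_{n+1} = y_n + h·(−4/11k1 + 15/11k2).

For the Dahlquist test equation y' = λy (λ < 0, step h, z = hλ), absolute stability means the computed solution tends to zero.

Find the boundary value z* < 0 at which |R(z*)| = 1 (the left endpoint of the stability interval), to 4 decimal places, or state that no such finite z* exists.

With y'=λy (z=hλ):
  k1=λy_n ⇒ h·k1=z·y_n;  k2=λ(1+2/3z)y_n ⇒ h·k2=z(1+2/3z)y_n
  y_{n+1}/y_n = 1 − 4/11z + 15/11z(1+2/3z) = 1 + z + 10/11z²
  so R(z) = 1 + z + 10/11z².

Need |R(x)|<1, x<0.
x=-0.73: |R|=0.7545
R=1: x+10/11x²=0 ⇒ x=−11/10=-1.1000; min R=1−1/(4·10/11)=0.7250>−1
Confirm numerically:
  x=-0.993: |R|=0.90341 <1
  x=-0.821: |R|=0.79176 <1
  x=-0.696: |R|=0.74438 <1
  x=-1.653: |R|=1.83101 >1
  x=-1.637: |R|=1.79915 >1
  x=-1.601: |R|=1.72918 >1
Stable set (-1.1000, 0).

z* = -1.1000.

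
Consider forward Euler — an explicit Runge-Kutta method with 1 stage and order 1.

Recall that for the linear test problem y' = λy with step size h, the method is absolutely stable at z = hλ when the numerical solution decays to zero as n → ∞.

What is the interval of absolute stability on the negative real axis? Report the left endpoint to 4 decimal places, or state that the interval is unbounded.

(-2.0000, 0).

Test eqn y'=λy, z=hλ:
  order 1, 1-stage ⇒ R(z)=1+z
  (e.g. R(-1.33)=-0.33000, |R|=0.33000)

Need |R(x)|<1, x<0.
x=-1.33: |R|=0.3300
|R(-2.3)|=1.3000 |R(-0.69)|=0.3100 |R(-0.6)|=0.4000
Bisect:
  x_lo=-2.8437 |R|=1.8437  x_hi=-0.1023 |R|=0.8977
  mid=-1.47297 |R|=0.47297 →hi
  mid=-2.15832 |R|=1.15832 →lo
  mid=-1.81564 |R|=0.81564 →hi
  mid=-1.98698 |R|=0.98698 →hi
  mid=-2.07265 |R|=1.07265 →lo
  mid=-2.02982 |R|=1.02982 →lo
  mid=-2.00840 |R|=1.00840 →lo
  mid=-1.99769 |R|=0.99769 →hi
  mid=-2.00305 |R|=1.00305 →lo
  ...
  [-2.00003,-1.99987] ⇒ x*=-2.0000
So |R|<1 on (-2.0000, 0).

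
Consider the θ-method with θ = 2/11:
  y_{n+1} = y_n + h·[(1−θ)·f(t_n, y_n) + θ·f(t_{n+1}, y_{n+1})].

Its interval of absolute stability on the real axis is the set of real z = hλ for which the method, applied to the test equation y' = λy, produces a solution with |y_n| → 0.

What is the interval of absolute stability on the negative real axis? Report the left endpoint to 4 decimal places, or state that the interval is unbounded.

On y'=λy, z=hλ:
  y_{n+1} = y_n + z·[9/11·y_n + 2/11·y_{n+1}] ⇒ (1 − 2/11z)y_{n+1} = (1 + 9/11z)y_n
  so R(z) = (1 + 9/11z)/(1 − 2/11z).

Need |R(x)|<1, x<0.
x=-0.43: |R|=0.6012
R=−1: 1+9/11x = −1+2/11x ⇒ -7/11x=2 ⇒ x=2/(-7/11)=-3.1429
Confirm numerically:
  x=-2.697: |R|=0.80963 <1
  x=-1.920: |R|=0.42318 <1
  x=-1.498: |R|=0.17734 <1
  x=-3.710: |R|=1.21553 >1
  x=-3.704: |R|=1.21339 >1
Stable set (-3.1429, 0).

z∈(-3.1429,0).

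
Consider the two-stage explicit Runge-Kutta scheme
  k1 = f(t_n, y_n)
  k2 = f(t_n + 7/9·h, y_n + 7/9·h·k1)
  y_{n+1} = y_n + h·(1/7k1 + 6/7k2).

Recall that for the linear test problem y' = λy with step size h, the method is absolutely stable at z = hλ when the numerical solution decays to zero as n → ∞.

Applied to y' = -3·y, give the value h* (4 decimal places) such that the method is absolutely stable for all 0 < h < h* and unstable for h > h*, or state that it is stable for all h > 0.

On y'=λy, z=hλ:
  k1=λy_n ⇒ h·k1=z·y_n;  k2=λ(1+7/9z)y_n ⇒ h·k2=z(1+7/9z)y_n
  y_{n+1}/y_n = 1 + 1/7z + 6/7z(1+7/9z) = 1 + z + 2/3z²
  R(z) = 1 + z + 2/3z².

Find x<0 with |R(x)|<1.
x=-0.63: |R|=0.6346
R=1: x+2/3x²=0 ⇒ x=−3/2=-1.5000; min R=1−1/(4·2/3)=0.6250>−1
Confirm numerically:
  x=-1.379: |R|=0.88876 <1
  x=-1.340: |R|=0.85707 <1
  x=-1.336: |R|=0.85393 <1
  x=-1.893: |R|=1.49597 >1
  x=-1.737: |R|=1.27445 >1
Interval (-1.5000, 0).

(-1.5000,0); λ=-3 ⇒ h* = (3/2)/3 = 0.5000.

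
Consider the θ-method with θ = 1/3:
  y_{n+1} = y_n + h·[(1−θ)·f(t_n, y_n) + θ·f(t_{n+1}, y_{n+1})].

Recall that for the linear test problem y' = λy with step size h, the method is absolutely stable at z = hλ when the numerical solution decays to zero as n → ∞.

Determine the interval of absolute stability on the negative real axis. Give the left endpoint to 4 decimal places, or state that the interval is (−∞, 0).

Test eqn y'=λy, z=hλ:
  y_{n+1} = y_n + z·[2/3·y_n + 1/3·y_{n+1}] ⇒ (1 − 1/3z)y_{n+1} = (1 + 2/3z)y_n
  R(z) = (1 + 2/3z)/(1 − 1/3z).

Find x<0 with |R(x)|<1.
x=-0.58: |R|=0.5140
R=−1: 1+2/3x = −1+1/3x ⇒ -1/3x=2 ⇒ x=2/(-1/3)=-6.0000
Confirm numerically:
  x=-5.368: |R|=0.92447 <1
  x=-4.745: |R|=0.83796 <1
  x=-3.384: |R|=0.59023 <1
  x=-2.500: |R|=0.36364 <1
  x=-6.469: |R|=1.04953 >1
  x=-6.198: |R|=1.02153 >1
Interval (-6.0000, 0).

(-6.0000, 0).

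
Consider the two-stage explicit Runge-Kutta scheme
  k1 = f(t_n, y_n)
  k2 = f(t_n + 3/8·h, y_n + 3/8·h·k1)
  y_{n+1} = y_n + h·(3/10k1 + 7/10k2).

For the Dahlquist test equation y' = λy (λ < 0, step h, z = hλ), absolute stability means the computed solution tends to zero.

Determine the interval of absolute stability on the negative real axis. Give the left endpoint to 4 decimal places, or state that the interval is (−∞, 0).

With y'=λy (z=hλ):
  k1=λy_n ⇒ h·k1=z·y_n;  k2=λ(1+3/8z)y_n ⇒ h·k2=z(1+3/8z)y_n
  y_{n+1}/y_n = 1 + 3/10z + 7/10z(1+3/8z) = 1 + z + 21/80z²
  so R(z) = 1 + z + 21/80z².

Find x<0 with |R(x)|<1.
x=-1.48: |R|=0.0950
R=1: x+21/80x²=0 ⇒ x=−80/21=-3.8095; min R=1−1/(4·21/80)=0.0476>−1
Confirm numerically:
  x=-3.605: |R|=0.80646 <1
  x=-3.094: |R|=0.41887 <1
  x=-1.909: |R|=0.04762 <1
  x=-1.833: |R|=0.04897 <1
  x=-3.921: |R|=1.11474 >1
  x=-3.891: |R|=1.08322 >1
So |R|<1 on (-3.8095, 0).

z∈(-3.8095,0).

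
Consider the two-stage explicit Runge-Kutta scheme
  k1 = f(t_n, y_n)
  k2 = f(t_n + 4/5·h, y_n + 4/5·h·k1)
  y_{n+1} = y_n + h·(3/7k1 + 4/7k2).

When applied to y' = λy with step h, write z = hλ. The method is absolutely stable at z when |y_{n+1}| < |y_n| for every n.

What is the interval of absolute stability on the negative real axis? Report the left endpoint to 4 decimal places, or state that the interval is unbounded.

z∈(-2.1875,0).

With y'=λy (z=hλ):
  k1=λy_n ⇒ h·k1=z·y_n;  k2=λ(1+4/5z)y_n ⇒ h·k2=z(1+4/5z)y_n
  y_{n+1}/y_n = 1 + 3/7z + 4/7z(1+4/5z) = 1 + z + 16/35z²
  Hence R(z) = 1 + z + 16/35z².

Solve |R(x)|<1 on ℝ⁻.
x=-0.35: |R|=0.7060
R=1: x+16/35x²=0 ⇒ x=−35/16=-2.1875; min R=1−1/(4·16/35)=0.4531>−1
Confirm numerically:
  x=-2.070: |R|=0.88881 <1
  x=-1.522: |R|=0.53696 <1
  x=-0.962: |R|=0.46106 <1
  x=-2.785: |R|=1.76070 >1
  x=-2.361: |R|=1.18726 >1
Stable set (-2.1875, 0).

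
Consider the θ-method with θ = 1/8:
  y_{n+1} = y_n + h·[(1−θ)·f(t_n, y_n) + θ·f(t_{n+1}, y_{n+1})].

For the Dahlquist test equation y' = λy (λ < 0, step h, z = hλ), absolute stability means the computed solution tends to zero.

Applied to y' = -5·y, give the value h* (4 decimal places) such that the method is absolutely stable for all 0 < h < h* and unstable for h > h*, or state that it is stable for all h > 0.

On y'=λy, z=hλ:
  y_{n+1} = y_n + z·[7/8·y_n + 1/8·y_{n+1}] ⇒ (1 − 1/8z)y_{n+1} = (1 + 7/8z)y_n
  ⇒ R(z) = (1 + 7/8z)/(1 − 1/8z).

Need |R(x)|<1, x<0.
x=-0.59: |R|=0.4505
R=−1: 1+7/8x = −1+1/8x ⇒ -3/4x=2 ⇒ x=2/(-3/4)=-2.6667
Confirm numerically:
  x=-1.820: |R|=0.48269 <1
  x=-1.814: |R|=0.47870 <1
  x=-1.756: |R|=0.43993 <1
  x=-2.957: |R|=1.15899 >1
  x=-2.782: |R|=1.06418 >1
Stable set (-2.6667, 0).

(-2.6667,0); λ=-5 ⇒ h* = (8/3)/5 = 0.5333.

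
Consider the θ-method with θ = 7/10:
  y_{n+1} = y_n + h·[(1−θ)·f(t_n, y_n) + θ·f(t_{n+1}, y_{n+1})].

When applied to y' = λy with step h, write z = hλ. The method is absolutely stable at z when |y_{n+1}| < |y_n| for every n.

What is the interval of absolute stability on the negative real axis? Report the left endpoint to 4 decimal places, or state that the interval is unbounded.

Set f=λy, z=hλ:
  y_{n+1} = y_n + z·[3/10·y_n + 7/10·y_{n+1}] ⇒ (1 − 7/10z)y_{n+1} = (1 + 3/10z)y_n
  Hence R(z) = (1 + 3/10z)/(1 − 7/10z).

Boundary: |R(x)|=1, x<0.
x=-0.32: |R|=0.7386
x=-2: |R|=0.1667
x=-10: |R|=0.2500
x=-100: |R|=0.4085
θ=7/10≥1/2 ⇒ |1+3/10x|<|1−7/10x| ∀x<0 ⇒ stable on all of ℝ⁻.

interval (−∞, 0).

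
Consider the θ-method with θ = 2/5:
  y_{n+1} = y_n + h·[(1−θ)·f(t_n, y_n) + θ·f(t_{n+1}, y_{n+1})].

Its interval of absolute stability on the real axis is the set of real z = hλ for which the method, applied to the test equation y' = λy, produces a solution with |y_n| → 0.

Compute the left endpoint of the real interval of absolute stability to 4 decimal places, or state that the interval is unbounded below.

Set f=λy, z=hλ:
  y_{n+1} = y_n + z·[3/5·y_n + 2/5·y_{n+1}] ⇒ (1 − 2/5z)y_{n+1} = (1 + 3/5z)y_n
  R(z) = (1 + 3/5z)/(1 − 2/5z).

Need |R(x)|<1, x<0.
x=-1.78: |R|=0.0397
R=−1: 1+3/5x = −1+2/5x ⇒ -1/5x=2 ⇒ x=2/(-1/5)=-10.0000
Confirm numerically:
  x=-8.872: |R|=0.95040 <1
  x=-8.364: |R|=0.92471 <1
  x=-4.460: |R|=0.60201 <1
  x=-10.565: |R|=1.02162 >1
  x=-10.153: |R|=1.00605 >1
  x=-10.086: |R|=1.00342 >1
Stable set (-10.0000, 0).

left endpoint -10.0000.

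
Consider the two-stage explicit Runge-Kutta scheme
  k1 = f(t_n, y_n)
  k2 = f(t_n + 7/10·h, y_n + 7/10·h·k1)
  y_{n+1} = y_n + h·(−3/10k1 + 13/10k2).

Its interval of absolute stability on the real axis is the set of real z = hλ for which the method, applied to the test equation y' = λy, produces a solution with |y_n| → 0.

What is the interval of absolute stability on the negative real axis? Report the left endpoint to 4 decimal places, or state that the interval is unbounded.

With y'=λy (z=hλ):
  k1=λy_n ⇒ h·k1=z·y_n;  k2=λ(1+7/10z)y_n ⇒ h·k2=z(1+7/10z)y_n
  y_{n+1}/y_n = 1 − 3/10z + 13/10z(1+7/10z) = 1 + z + 91/100z²
  Hence R(z) = 1 + z + 91/100z².

Boundary: |R(x)|=1, x<0.
x=-1.15: |R|=1.0535
R=1: x+91/100x²=0 ⇒ x=−100/91=-1.0989; min R=1−1/(4·91/100)=0.7253>−1
Confirm numerically:
  x=-1.038: |R|=0.94247 <1
  x=-0.990: |R|=0.90189 <1
  x=-0.636: |R|=0.73209 <1
  x=-1.680: |R|=1.88838 >1
  x=-1.512: |R|=1.56839 >1
  x=-1.317: |R|=1.26138 >1
Interval (-1.0989, 0).

z∈(-1.0989,0).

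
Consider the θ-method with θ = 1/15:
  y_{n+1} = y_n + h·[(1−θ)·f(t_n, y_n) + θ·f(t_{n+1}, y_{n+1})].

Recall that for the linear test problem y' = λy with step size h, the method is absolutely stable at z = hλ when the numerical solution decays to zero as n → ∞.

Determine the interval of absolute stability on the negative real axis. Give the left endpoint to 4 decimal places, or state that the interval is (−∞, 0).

(-2.3077, 0).

With y'=λy (z=hλ):
  y_{n+1} = y_n + z·[14/15·y_n + 1/15·y_{n+1}] ⇒ (1 − 1/15z)y_{n+1} = (1 + 14/15z)y_n
  R(z) = (1 + 14/15z)/(1 − 1/15z).

Need |R(x)|<1, x<0.
x=-1.07: |R|=0.0012
R=−1: 1+14/15x = −1+1/15x ⇒ -13/15x=2 ⇒ x=2/(-13/15)=-2.3077
Confirm numerically:
  x=-1.916: |R|=0.69898 <1
  x=-1.904: |R|=0.68954 <1
  x=-1.097: |R|=0.02224 <1
  x=-2.609: |R|=1.22244 >1
  x=-2.421: |R|=1.08455 >1
Stable set (-2.3077, 0).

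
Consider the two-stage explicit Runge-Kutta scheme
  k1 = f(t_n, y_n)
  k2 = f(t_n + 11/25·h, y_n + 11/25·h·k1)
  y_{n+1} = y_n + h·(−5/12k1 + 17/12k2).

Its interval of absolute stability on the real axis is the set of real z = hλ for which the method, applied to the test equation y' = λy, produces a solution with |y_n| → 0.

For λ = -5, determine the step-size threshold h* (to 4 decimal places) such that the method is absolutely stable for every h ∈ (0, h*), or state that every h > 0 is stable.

With y'=λy (z=hλ):
  k1=λy_n ⇒ h·k1=z·y_n;  k2=λ(1+11/25z)y_n ⇒ h·k2=z(1+11/25z)y_n
  y_{n+1}/y_n = 1 − 5/12z + 17/12z(1+11/25z) = 1 + z + 187/300z²
  ⇒ R(z) = 1 + z + 187/300z².

Solve |R(x)|<1 on ℝ⁻.
x=-0.39: |R|=0.7048
R=1: x+187/300x²=0 ⇒ x=−300/187=-1.6043; min R=1−1/(4·187/300)=0.5989>−1
Confirm numerically:
  x=-1.317: |R|=0.76416 <1
  x=-1.275: |R|=0.73831 <1
  x=-1.056: |R|=0.63910 <1
  x=-0.914: |R|=0.60673 <1
  x=-1.979: |R|=1.46225 >1
Stable set (-1.6043, 0).

(-1.6043,0); λ=-5 ⇒ h* = (300/187)/5 = 0.3209.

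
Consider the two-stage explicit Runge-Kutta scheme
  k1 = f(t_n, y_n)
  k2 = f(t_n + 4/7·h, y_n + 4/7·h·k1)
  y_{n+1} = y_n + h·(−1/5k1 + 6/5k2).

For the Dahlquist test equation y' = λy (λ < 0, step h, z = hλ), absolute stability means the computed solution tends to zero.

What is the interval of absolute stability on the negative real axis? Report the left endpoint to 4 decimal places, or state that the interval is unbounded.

z∈(-1.4583,0).

Set f=λy, z=hλ:
  k1=λy_n ⇒ h·k1=z·y_n;  k2=λ(1+4/7z)y_n ⇒ h·k2=z(1+4/7z)y_n
  y_{n+1}/y_n = 1 − 1/5z + 6/5z(1+4/7z) = 1 + z + 24/35z²
  Hence R(z) = 1 + z + 24/35z².

Boundary: |R(x)|=1, x<0.
x=-1.08: |R|=0.7198
R=1: x+24/35x²=0 ⇒ x=−35/24=-1.4583; min R=1−1/(4·24/35)=0.6354>−1
Confirm numerically:
  x=-1.072: |R|=0.71601 <1
  x=-1.004: |R|=0.68721 <1
  x=-1.000: |R|=0.68571 <1
  x=-0.952: |R|=0.66947 <1
  x=-1.803: |R|=1.42613 >1
  x=-1.565: |R|=1.11447 >1
Interval (-1.4583, 0).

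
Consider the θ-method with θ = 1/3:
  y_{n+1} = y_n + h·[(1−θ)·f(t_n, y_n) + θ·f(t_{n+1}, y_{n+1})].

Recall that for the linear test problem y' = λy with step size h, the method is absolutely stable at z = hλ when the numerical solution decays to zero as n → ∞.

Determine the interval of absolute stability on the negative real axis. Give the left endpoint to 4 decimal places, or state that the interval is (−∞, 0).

With y'=λy (z=hλ):
  y_{n+1} = y_n + z·[2/3·y_n + 1/3·y_{n+1}] ⇒ (1 − 1/3z)y_{n+1} = (1 + 2/3z)y_n
  R(z) = (1 + 2/3z)/(1 − 1/3z).

Solve |R(x)|<1 on ℝ⁻.
x=-1.51: |R|=0.0044
R=−1: 1+2/3x = −1+1/3x ⇒ -1/3x=2 ⇒ x=2/(-1/3)=-6.0000
Confirm numerically:
  x=-4.844: |R|=0.85263 <1
  x=-4.261: |R|=0.76050 <1
  x=-2.809: |R|=0.45068 <1
  x=-2.745: |R|=0.43342 <1
  x=-6.416: |R|=1.04418 >1
  x=-6.274: |R|=1.02954 >1
  x=-6.148: |R|=1.01618 >1
Interval (-6.0000, 0).

(-6.0000, 0).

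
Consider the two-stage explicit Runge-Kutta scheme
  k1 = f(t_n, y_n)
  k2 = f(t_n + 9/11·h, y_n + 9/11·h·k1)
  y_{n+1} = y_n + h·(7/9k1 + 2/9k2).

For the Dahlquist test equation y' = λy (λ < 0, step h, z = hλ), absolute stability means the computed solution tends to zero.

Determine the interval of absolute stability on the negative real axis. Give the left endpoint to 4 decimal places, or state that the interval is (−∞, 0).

On y'=λy, z=hλ:
  k1=λy_n ⇒ h·k1=z·y_n;  k2=λ(1+9/11z)y_n ⇒ h·k2=z(1+9/11z)y_n
  y_{n+1}/y_n = 1 + 7/9z + 2/9z(1+9/11z) = 1 + z + 2/11z²
  R(z) = 1 + z + 2/11z².

Find x<0 with |R(x)|<1.
x=-0.67: |R|=0.4116
R=1: x+2/11x²=0 ⇒ x=−11/2=-5.5000; min R=1−1/(4·2/11)=-0.3750>−1
Confirm numerically:
  x=-5.411: |R|=0.91244 <1
  x=-4.601: |R|=0.24795 <1
  x=-2.235: |R|=0.32678 <1
  x=-5.818: |R|=1.33639 >1
  x=-5.609: |R|=1.11116 >1
Stable set (-5.5000, 0).

z∈(-5.5000,0).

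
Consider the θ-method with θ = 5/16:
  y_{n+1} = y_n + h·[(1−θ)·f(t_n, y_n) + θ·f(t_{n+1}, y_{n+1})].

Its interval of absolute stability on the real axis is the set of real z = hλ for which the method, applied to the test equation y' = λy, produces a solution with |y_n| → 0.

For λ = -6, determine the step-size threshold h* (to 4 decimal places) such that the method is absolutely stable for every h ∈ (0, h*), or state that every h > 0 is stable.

(-5.3333,0); λ=-6 ⇒ h* = (16/3)/6 = 0.8889.

On y'=λy, z=hλ:
  y_{n+1} = y_n + z·[11/16·y_n + 5/16·y_{n+1}] ⇒ (1 − 5/16z)y_{n+1} = (1 + 11/16z)y_n
  Hence R(z) = (1 + 11/16z)/(1 − 5/16z).

Need |R(x)|<1, x<0.
x=-0.84: |R|=0.3347
R=−1: 1+11/16x = −1+5/16x ⇒ -3/8x=2 ⇒ x=2/(-3/8)=-5.3333
Confirm numerically:
  x=-4.111: |R|=0.79937 <1
  x=-2.619: |R|=0.44025 <1
  x=-2.151: |R|=0.28634 <1
  x=-5.900: |R|=1.07473 >1
  x=-5.468: |R|=1.01864 >1
Stable set (-5.3333, 0).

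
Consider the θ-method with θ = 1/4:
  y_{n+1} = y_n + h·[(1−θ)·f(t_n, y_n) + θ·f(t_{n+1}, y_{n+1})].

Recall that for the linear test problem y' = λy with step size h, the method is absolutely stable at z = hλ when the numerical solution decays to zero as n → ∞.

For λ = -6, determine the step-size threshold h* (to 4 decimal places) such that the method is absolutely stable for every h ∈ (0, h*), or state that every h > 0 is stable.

(-4.0000,0); λ=-6 ⇒ h* = (4)/6 = 0.6667.

Set f=λy, z=hλ:
  y_{n+1} = y_n + z·[3/4·y_n + 1/4·y_{n+1}] ⇒ (1 − 1/4z)y_{n+1} = (1 + 3/4z)y_n
  R(z) = (1 + 3/4z)/(1 − 1/4z).

Boundary: |R(x)|=1, x<0.
x=-1.29: |R|=0.0246
R=−1: 1+3/4x = −1+1/4x ⇒ -1/2x=2 ⇒ x=2/(-1/2)=-4.0000
Confirm numerically:
  x=-3.851: |R|=0.96204 <1
  x=-3.011: |R|=0.71787 <1
  x=-2.098: |R|=0.37619 <1
  x=-4.518: |R|=1.12162 >1
  x=-4.502: |R|=1.11809 >1
  x=-4.428: |R|=1.10157 >1
So |R|<1 on (-4.0000, 0).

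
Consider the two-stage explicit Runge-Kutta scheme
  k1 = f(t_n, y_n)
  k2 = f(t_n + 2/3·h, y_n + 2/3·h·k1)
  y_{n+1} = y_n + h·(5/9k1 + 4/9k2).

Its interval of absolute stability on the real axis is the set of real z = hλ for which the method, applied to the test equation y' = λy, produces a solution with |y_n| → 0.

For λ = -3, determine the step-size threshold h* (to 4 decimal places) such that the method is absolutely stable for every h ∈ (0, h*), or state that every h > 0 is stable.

With y'=λy (z=hλ):
  k1=λy_n ⇒ h·k1=z·y_n;  k2=λ(1+2/3z)y_n ⇒ h·k2=z(1+2/3z)y_n
  y_{n+1}/y_n = 1 + 5/9z + 4/9z(1+2/3z) = 1 + z + 8/27z²
  Hence R(z) = 1 + z + 8/27z².

Need |R(x)|<1, x<0.
x=-1.68: |R|=0.1563
R=1: x+8/27x²=0 ⇒ x=−27/8=-3.3750; min R=1−1/(4·8/27)=0.1562>−1
Confirm numerically:
  x=-3.319: |R|=0.94493 <1
  x=-2.645: |R|=0.42790 <1
  x=-1.792: |R|=0.15949 <1
  x=-3.960: |R|=1.68640 >1
  x=-3.460: |R|=1.08714 >1
Interval (-3.3750, 0).

(-3.3750,0); λ=-3 ⇒ h* = (27/8)/3 = 1.1250.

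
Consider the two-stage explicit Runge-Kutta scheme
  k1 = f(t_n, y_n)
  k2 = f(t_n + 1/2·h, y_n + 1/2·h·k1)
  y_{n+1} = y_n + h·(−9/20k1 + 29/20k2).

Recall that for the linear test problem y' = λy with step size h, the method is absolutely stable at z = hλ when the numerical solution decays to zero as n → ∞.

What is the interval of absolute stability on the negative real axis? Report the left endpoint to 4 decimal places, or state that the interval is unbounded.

z∈(-1.3793,0).

With y'=λy (z=hλ):
  k1=λy_n ⇒ h·k1=z·y_n;  k2=λ(1+1/2z)y_n ⇒ h·k2=z(1+1/2z)y_n
  y_{n+1}/y_n = 1 − 9/20z + 29/20z(1+1/2z) = 1 + z + 29/40z²
  R(z) = 1 + z + 29/40z².

Boundary: |R(x)|=1, x<0.
x=-1.72: |R|=1.4248
R=1: x+29/40x²=0 ⇒ x=−40/29=-1.3793; min R=1−1/(4·29/40)=0.6552>−1
Confirm numerically:
  x=-0.865: |R|=0.67746 <1
  x=-0.850: |R|=0.67381 <1
  x=-0.773: |R|=0.66021 <1
  x=-1.787: |R|=1.52819 >1
  x=-1.763: |R|=1.49042 >1
  x=-1.490: |R|=1.11957 >1
Interval (-1.3793, 0).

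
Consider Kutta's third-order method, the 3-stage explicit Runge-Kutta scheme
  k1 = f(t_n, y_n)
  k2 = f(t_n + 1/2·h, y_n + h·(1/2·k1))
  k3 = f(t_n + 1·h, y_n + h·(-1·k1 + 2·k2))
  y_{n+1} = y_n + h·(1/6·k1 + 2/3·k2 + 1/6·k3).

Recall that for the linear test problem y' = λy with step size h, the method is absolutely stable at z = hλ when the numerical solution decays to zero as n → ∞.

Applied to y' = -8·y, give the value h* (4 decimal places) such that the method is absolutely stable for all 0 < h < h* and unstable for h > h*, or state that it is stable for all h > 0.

With y'=λy (z=hλ):
  order 3, 3-stage ⇒ R(z)=1+z+z^2/2+z^3/6
  (e.g. R(-0.87)=0.39870, |R|=0.39870)

Solve |R(x)|<1 on ℝ⁻.
x=-0.87: |R|=0.3987
|R(-1.28)|=0.1897 |R(-1.03)|=0.3183 |R(-0.67)|=0.5043
Bisect:
  x_lo=-3.0731 |R|=2.1881  x_hi=-0.3087 |R|=0.7340
  mid=-1.69090 |R|=0.06708 →hi
  mid=-2.38198 |R|=0.79756 →hi
  mid=-2.72752 |R|=1.38968 →lo
  mid=-2.55475 |R|=1.07042 →lo
  mid=-2.46837 |R|=0.92851 →hi
  mid=-2.51156 |R|=0.99805 →hi
  mid=-2.53316 |R|=1.03388 →lo
  mid=-2.52236 |R|=1.01588 →lo
  mid=-2.51696 |R|=1.00694 →lo
  mid=-2.51426 |R|=1.00249 →lo
  ...
  [-2.51291,-2.51274] ⇒ x*=-2.5127
Stable set (-2.5127, 0).

(-2.5127,0); λ=-8 ⇒ h* = 0.3141.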